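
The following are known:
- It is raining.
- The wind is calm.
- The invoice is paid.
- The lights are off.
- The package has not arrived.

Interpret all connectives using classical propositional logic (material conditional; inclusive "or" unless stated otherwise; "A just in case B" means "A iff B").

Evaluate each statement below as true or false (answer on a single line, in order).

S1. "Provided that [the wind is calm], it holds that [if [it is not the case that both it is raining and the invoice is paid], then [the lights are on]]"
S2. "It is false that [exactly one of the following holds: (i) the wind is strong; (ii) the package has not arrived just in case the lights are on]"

Let Q = "the wind is strong" (F), P = "it is raining" (T), R = "the invoice is paid" (T), S = "the lights are on" (F), U = "the package has arrived" (F).

S1: Parsed as ~Q -> ((P nand R) -> S)

~Q = ~F = T
P nand R = T nand T = F
(P nand R) -> S = F -> F = T
~Q -> ((P nand R) -> S) = T -> T = T
Hence S1 is true.

S2: Formalization: ~(Q xor (~U <-> S))

~U = ~F = T
~U <-> S = T <-> F = F
Q xor (~U <-> S) = F xor F = F
~(Q xor (~U <-> S)) = ~F = T
So S2 is true.

S1 True; S2 True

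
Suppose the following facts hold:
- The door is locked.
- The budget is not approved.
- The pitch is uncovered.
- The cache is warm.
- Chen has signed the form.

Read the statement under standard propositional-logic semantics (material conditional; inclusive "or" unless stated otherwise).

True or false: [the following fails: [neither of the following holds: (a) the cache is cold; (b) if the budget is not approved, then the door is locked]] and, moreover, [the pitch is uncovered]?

True

Let S = "the cache is warm" (T), Q = "the budget is approved" (F), P = "the door is locked" (T), R = "the pitch is covered" (F).
Formalization: ¬(¬S ↓ (¬Q → P)) ∧ ¬R

¬S = ¬T = F
¬Q = ¬F = T
¬Q → P = T → T = T
¬S ↓ (¬Q → P) = F ↓ T = F
¬(¬S ↓ (¬Q → P)) = ¬F = T
¬R = ¬F = T
¬(¬S ↓ (¬Q → P)) ∧ ¬R = T ∧ T = T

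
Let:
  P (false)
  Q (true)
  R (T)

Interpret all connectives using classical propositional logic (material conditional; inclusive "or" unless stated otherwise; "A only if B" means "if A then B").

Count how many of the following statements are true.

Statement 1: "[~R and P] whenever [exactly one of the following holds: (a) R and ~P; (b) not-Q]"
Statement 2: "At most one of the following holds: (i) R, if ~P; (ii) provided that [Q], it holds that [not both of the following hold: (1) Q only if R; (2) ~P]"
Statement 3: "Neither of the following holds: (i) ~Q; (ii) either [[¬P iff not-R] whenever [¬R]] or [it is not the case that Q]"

1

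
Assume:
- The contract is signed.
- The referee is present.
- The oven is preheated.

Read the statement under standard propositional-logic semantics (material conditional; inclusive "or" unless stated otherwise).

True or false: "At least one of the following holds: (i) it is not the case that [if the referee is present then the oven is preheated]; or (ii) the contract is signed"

true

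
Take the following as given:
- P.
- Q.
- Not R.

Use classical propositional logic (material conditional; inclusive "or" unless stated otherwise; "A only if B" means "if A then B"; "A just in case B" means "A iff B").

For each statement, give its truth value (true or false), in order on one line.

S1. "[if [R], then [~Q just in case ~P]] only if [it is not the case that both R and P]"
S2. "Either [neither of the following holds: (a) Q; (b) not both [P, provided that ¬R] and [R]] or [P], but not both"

S1: Parsed as (R → (¬Q ↔ ¬P)) → (R ↑ P)

¬Q = ¬T = F
¬P = ¬T = F
¬Q ↔ ¬P = F ↔ F = T
R → (¬Q ↔ ¬P) = F → T = T
R ↑ P = F ↑ T = T
(R → (¬Q ↔ ¬P)) → (R ↑ P) = T → T = T
Hence S1 is true.

S2: Parsed as (Q ↓ ((¬R → P) ↑ R)) ⊕ P

¬R = ¬F = T
¬R → P = T → T = T
(¬R → P) ↑ R = T ↑ F = T
Q ↓ ((¬R → P) ↑ R) = T ↓ T = F
(Q ↓ ((¬R → P) ↑ R)) ⊕ P = F ⊕ T = T
So S2 is true.

S1 T, S2 T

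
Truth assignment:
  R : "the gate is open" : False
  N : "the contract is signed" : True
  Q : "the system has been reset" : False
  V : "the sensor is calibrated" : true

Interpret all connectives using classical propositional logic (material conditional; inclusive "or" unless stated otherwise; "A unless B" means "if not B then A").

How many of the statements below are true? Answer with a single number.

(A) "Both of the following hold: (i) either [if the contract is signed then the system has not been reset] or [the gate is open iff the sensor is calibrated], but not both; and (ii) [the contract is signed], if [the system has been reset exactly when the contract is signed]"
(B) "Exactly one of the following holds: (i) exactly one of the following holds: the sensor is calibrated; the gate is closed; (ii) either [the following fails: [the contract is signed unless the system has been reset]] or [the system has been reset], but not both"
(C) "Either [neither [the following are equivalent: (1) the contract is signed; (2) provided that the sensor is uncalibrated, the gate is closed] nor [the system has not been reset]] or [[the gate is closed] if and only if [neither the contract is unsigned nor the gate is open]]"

2

(A): This is ((N -> ~Q) xor (R <-> V)) & ((Q <-> N) -> N).

~Q = ~F = T
N -> ~Q = T -> T = T
R <-> V = F <-> T = F
(N -> ~Q) xor (R <-> V) = T xor F = T
Q <-> N = F <-> T = F
(Q <-> N) -> N = F -> T = T
((N -> ~Q) xor (R <-> V)) & ((Q <-> N) -> N) = T & T = T
So (A) is true.

(B): Formalization: (V xor ~R) xor (~(N | Q) xor Q)

~R = ~F = T
V xor ~R = T xor T = F
N | Q = T | F = T
~(N | Q) = ~T = F
~(N | Q) xor Q = F xor F = F
(V xor ~R) xor (~(N | Q) xor Q) = F xor F = F
So (B) is false.

(C): Formalization: ((N <-> (~V -> ~R)) nor ~Q) | (~R <-> (~N nor R))

~V = ~T = F
~R = ~F = T
~V -> ~R = F -> T = T
N <-> (~V -> ~R) = T <-> T = T
~Q = ~F = T
(N <-> (~V -> ~R)) nor ~Q = T nor T = F
~R = ~F = T
~N = ~T = F
~N nor R = F nor F = T
~R <-> (~N nor R) = T <-> T = T
((N <-> (~V -> ~R)) nor ~Q) | (~R <-> (~N nor R)) = F | T = T
Hence (C) is true.

2 of the 3 statements are true ((A), (C)).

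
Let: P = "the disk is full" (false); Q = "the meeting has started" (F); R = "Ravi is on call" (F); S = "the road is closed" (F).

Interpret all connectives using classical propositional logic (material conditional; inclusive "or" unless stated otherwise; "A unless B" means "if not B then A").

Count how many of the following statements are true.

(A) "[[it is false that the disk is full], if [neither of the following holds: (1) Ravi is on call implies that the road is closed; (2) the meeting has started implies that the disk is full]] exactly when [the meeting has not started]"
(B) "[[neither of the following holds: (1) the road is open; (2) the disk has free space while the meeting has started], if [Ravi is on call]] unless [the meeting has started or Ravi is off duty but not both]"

(A): Formalization: (((R → S) ↓ (Q → P)) → ¬P) ↔ ¬Q

R → S = F → F = T
Q → P = F → F = T
(R → S) ↓ (Q → P) = T ↓ T = F
¬P = ¬F = T
((R → S) ↓ (Q → P)) → ¬P = F → T = T
¬Q = ¬F = T
(((R → S) ↓ (Q → P)) → ¬P) ↔ ¬Q = T ↔ T = T
Hence (A) is true.

(B): This is (R → (¬S ↓ (¬P ∧ Q))) ∨ (Q ⊕ ¬R).

¬S = ¬F = T
¬P = ¬F = T
¬P ∧ Q = T ∧ F = F
¬S ↓ (¬P ∧ Q) = T ↓ F = F
R → (¬S ↓ (¬P ∧ Q)) = F → F = T
¬R = ¬F = T
Q ⊕ ¬R = F ⊕ T = T
(R → (¬S ↓ (¬P ∧ Q))) ∨ (Q ⊕ ¬R) = T ∨ T = T
Thus (B) is true.

2 of the 2 statements are true ((A), (B)).

2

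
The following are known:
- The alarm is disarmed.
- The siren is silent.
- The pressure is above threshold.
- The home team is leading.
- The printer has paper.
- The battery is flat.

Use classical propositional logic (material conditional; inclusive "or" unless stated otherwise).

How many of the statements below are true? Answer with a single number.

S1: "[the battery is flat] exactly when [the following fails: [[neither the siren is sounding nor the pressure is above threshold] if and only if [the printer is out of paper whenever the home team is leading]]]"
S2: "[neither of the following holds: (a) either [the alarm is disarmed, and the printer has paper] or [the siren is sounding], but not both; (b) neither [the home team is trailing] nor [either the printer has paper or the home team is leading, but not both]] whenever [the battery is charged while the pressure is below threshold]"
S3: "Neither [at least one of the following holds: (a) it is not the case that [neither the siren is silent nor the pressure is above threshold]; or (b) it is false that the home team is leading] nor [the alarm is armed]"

1

Let D = "the battery is charged" (F), H = "the siren is sounding" (F), S = "the pressure is above threshold" (T), K = "the home team is leading" (T), Q = "the printer has paper" (T), M = "the alarm is armed" (F).

S1: In symbols: ¬D ↔ ¬((H ↓ S) ↔ (K → ¬Q))

¬D = ¬F = T
H ↓ S = F ↓ T = F
¬Q = ¬T = F
K → ¬Q = T → F = F
(H ↓ S) ↔ (K → ¬Q) = F ↔ F = T
¬((H ↓ S) ↔ (K → ¬Q)) = ¬T = F
¬D ↔ ¬((H ↓ S) ↔ (K → ¬Q)) = T ↔ F = F
So S1 is false.

S2: Parsed as (D ∧ ¬S) → (((¬M ∧ Q) ⊕ H) ↓ (¬K ↓ (Q ⊕ K)))

¬S = ¬T = F
D ∧ ¬S = F ∧ F = F
¬M = ¬F = T
¬M ∧ Q = T ∧ T = T
(¬M ∧ Q) ⊕ H = T ⊕ F = T
¬K = ¬T = F
Q ⊕ K = T ⊕ T = F
¬K ↓ (Q ⊕ K) = F ↓ F = T
((¬M ∧ Q) ⊕ H) ↓ (¬K ↓ (Q ⊕ K)) = T ↓ T = F
(D ∧ ¬S) → (((¬M ∧ Q) ⊕ H) ↓ (¬K ↓ (Q ⊕ K))) = F → F = T
Hence S2 is true.

S3: This is (¬(¬H ↓ S) ∨ ¬K) ↓ M.

¬H = ¬F = T
¬H ↓ S = T ↓ T = F
¬(¬H ↓ S) = ¬F = T
¬K = ¬T = F
¬(¬H ↓ S) ∨ ¬K = T ∨ F = T
(¬(¬H ↓ S) ∨ ¬K) ↓ M = T ↓ F = F
So S3 is false.

True statements: 1 (S2).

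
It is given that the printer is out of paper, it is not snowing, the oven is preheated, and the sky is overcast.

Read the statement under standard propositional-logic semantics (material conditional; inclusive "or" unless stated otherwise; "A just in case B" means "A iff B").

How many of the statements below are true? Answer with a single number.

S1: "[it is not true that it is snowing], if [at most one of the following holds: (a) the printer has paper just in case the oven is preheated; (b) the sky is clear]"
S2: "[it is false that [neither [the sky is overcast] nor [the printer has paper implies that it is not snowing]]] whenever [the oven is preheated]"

Let U = "the printer has paper" (F), H = "the oven is preheated" (T), V = "the sky is overcast" (T), G = "it is snowing" (F).

S1: In symbols: ((U ↔ H) ↑ ¬V) → ¬G

U ↔ H = F ↔ T = F
¬V = ¬T = F
(U ↔ H) ↑ ¬V = F ↑ F = T
¬G = ¬F = T
((U ↔ H) ↑ ¬V) → ¬G = T → T = T
So S1 is true.

S2: This is H → ¬(V ↓ (U → ¬G)).

¬G = ¬F = T
U → ¬G = F → T = T
V ↓ (U → ¬G) = T ↓ T = F
¬(V ↓ (U → ¬G)) = ¬F = T
H → ¬(V ↓ (U → ¬G)) = T → T = T
Hence S2 is true.

Count: 2.

2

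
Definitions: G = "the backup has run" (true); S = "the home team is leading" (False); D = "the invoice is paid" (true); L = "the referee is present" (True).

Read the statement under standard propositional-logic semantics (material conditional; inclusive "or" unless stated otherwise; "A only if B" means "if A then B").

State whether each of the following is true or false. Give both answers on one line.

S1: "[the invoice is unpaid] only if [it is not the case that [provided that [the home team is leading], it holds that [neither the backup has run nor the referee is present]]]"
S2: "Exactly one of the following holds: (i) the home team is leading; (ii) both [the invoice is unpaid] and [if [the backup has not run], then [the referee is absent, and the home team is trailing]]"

S1 T / S2 F

S1: In symbols: ~D -> ~(S -> (G nor L))

~D = ~T = F
G nor L = T nor T = F
S -> (G nor L) = F -> F = T
~(S -> (G nor L)) = ~T = F
~D -> ~(S -> (G nor L)) = F -> F = T
Thus S1 is true.

S2: Formalization: S xor (~D & (~G -> (~L & ~S)))

~D = ~T = F
~G = ~T = F
~L = ~T = F
~S = ~F = T
~L & ~S = F & T = F
~G -> (~L & ~S) = F -> F = T
~D & (~G -> (~L & ~S)) = F & T = F
S xor (~D & (~G -> (~L & ~S))) = F xor F = F
Hence S2 is false.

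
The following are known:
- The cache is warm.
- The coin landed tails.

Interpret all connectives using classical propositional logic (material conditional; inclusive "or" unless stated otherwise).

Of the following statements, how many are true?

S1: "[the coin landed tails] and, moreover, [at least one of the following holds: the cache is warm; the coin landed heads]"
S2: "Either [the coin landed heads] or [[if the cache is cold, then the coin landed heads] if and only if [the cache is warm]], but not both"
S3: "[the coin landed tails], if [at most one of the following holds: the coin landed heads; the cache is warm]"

Let Q = "the coin landed heads" (F), P = "the cache is warm" (T).

S1: Formalization: ~Q & (P | Q)

~Q = ~F = T
P | Q = T | F = T
~Q & (P | Q) = T & T = T
Thus S1 is true.

S2: In symbols: Q xor ((~P -> Q) <-> P)

~P = ~T = F
~P -> Q = F -> F = T
(~P -> Q) <-> P = T <-> T = T
Q xor ((~P -> Q) <-> P) = F xor T = T
Thus S2 is true.

S3: Formalization: (Q nand P) -> ~Q

Q nand P = F nand T = T
~Q = ~F = T
(Q nand P) -> ~Q = T -> T = T
So S3 is true.

True statements: 3 (S1, S2, S3).

3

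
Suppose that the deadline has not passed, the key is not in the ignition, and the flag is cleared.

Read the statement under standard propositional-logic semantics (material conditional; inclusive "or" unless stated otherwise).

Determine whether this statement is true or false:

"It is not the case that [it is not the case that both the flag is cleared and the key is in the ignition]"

Let R = "the flag is set" (F), Q = "the key is in the ignition" (F).
This is ¬(¬R ↑ Q).

¬R = ¬F = T
¬R ↑ Q = T ↑ F = T
¬(¬R ↑ Q) = ¬T = F

False.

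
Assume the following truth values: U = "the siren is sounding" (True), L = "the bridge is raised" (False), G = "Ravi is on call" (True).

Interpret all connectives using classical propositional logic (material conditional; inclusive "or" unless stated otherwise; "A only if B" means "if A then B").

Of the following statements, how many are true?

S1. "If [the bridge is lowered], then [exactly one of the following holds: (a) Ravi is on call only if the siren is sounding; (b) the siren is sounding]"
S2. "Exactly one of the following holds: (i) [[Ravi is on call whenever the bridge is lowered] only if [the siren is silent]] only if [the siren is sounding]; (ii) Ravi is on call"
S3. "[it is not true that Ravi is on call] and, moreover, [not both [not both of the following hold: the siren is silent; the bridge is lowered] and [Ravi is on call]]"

S1: In symbols: ~L -> ((G -> U) xor U)

~L = ~F = T
G -> U = T -> T = T
(G -> U) xor U = T xor T = F
~L -> ((G -> U) xor U) = T -> F = F
Thus S1 is false.

S2: This is (((~L -> G) -> ~U) -> U) xor G.

~L = ~F = T
~L -> G = T -> T = T
~U = ~T = F
(~L -> G) -> ~U = T -> F = F
((~L -> G) -> ~U) -> U = F -> T = T
(((~L -> G) -> ~U) -> U) xor G = T xor T = F
Hence S2 is false.

S3: In symbols: ~G & ((~U nand ~L) nand G)

~G = ~T = F
~U = ~T = F
~L = ~F = T
~U nand ~L = F nand T = T
(~U nand ~L) nand G = T nand T = F
~G & ((~U nand ~L) nand G) = F & F = F
So S3 is false.

True statements: 0 (none).

0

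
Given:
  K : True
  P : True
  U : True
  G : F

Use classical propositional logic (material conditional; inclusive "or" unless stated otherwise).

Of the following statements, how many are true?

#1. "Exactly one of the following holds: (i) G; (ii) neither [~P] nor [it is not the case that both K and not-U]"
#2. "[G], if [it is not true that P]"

1

#1: Parsed as G xor (not P nor (K nand not U))

not P = not True = False
not U = not True = False
K nand not U = True nand False = True
not P nor (K nand not U) = False nor True = False
G xor (not P nor (K nand not U)) = False xor False = False
Thus #1 is false.

#2: This is not P -> G.

not P = not True = False
not P -> G = False -> False = True
Thus #2 is true.

Count: 1.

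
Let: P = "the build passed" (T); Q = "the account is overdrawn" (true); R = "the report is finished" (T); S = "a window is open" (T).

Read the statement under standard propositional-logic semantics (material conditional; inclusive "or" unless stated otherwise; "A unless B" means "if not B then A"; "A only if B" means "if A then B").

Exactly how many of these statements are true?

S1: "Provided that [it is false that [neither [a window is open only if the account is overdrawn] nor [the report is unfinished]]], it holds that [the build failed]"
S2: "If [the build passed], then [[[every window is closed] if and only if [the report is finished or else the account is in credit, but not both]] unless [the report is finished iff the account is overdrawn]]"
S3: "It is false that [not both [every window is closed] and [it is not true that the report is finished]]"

S1: Parsed as ¬((S → Q) ↓ ¬R) → ¬P

S → Q = T → T = T
¬R = ¬T = F
(S → Q) ↓ ¬R = T ↓ F = F
¬((S → Q) ↓ ¬R) = ¬F = T
¬P = ¬T = F
¬((S → Q) ↓ ¬R) → ¬P = T → F = F
So S1 is false.

S2: This is P → ((¬S ↔ (R ⊕ ¬Q)) ∨ (R ↔ Q)).

¬S = ¬T = F
¬Q = ¬T = F
R ⊕ ¬Q = T ⊕ F = T
¬S ↔ (R ⊕ ¬Q) = F ↔ T = F
R ↔ Q = T ↔ T = T
(¬S ↔ (R ⊕ ¬Q)) ∨ (R ↔ Q) = F ∨ T = T
P → ((¬S ↔ (R ⊕ ¬Q)) ∨ (R ↔ Q)) = T → T = T
So S2 is true.

S3: Formalization: ¬(¬S ↑ ¬R)

¬S = ¬T = F
¬R = ¬T = F
¬S ↑ ¬R = F ↑ F = T
¬(¬S ↑ ¬R) = ¬T = F
Thus S3 is false.

1 of the 3 statements is true (S2).

1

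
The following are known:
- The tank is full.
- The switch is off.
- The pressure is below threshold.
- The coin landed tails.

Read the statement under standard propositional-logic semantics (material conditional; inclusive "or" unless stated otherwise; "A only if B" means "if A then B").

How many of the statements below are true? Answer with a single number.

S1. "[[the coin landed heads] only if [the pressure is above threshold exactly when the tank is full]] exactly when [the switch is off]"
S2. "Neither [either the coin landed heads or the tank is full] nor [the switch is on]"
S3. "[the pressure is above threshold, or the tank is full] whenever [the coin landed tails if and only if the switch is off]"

Let Q = "the coin landed heads" (F), S = "the pressure is above threshold" (F), H = "the tank is full" (T), P = "the switch is on" (F).

S1: This is (Q -> (S <-> H)) <-> ~P.

S <-> H = F <-> T = F
Q -> (S <-> H) = F -> F = T
~P = ~F = T
(Q -> (S <-> H)) <-> ~P = T <-> T = T
So S1 is true.

S2: In symbols: (Q | H) nor P

Q | H = F | T = T
(Q | H) nor P = T nor F = F
Hence S2 is false.

S3: Parsed as (~Q <-> ~P) -> (S | H)

~Q = ~F = T
~P = ~F = T
~Q <-> ~P = T <-> T = T
S | H = F | T = T
(~Q <-> ~P) -> (S | H) = T -> T = T
Hence S3 is true.

Count: 2.

2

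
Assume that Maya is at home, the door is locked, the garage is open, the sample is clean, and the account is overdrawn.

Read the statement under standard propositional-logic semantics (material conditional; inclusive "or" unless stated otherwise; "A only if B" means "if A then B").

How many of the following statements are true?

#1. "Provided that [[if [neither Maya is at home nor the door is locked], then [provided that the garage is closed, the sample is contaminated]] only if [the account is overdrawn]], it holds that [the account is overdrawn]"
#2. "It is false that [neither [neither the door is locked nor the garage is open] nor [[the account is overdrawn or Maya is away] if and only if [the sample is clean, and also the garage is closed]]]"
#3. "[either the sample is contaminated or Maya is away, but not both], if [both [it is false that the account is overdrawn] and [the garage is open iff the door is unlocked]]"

Let P = "Maya is at home" (True), S = "the door is locked" (True), R = "the garage is closed" (False), U = "the sample is contaminated" (False), V = "the account is overdrawn" (True).

#1: In symbols: (((P nor S) -> (R -> U)) -> V) -> V

P nor S = True nor True = False
R -> U = False -> False = True
(P nor S) -> (R -> U) = False -> True = True
((P nor S) -> (R -> U)) -> V = True -> True = True
(((P nor S) -> (R -> U)) -> V) -> V = True -> True = True
So #1 is true.

#2: Formalization: not ((S nor not R) nor ((V or not P) iff (not U and R)))

not R = not False = True
S nor not R = True nor True = False
not P = not True = False
V or not P = True or False = True
not U = not False = True
not U and R = True and False = False
(V or not P) iff (not U and R) = True iff False = False
(S nor not R) nor ((V or not P) iff (not U and R)) = False nor False = True
not ((S nor not R) nor ((V or not P) iff (not U and R))) = not True = False
So #2 is false.

#3: In symbols: (not V and (not R iff not S)) -> (U xor not P)

not V = not True = False
not R = not False = True
not S = not True = False
not R iff not S = True iff False = False
not V and (not R iff not S) = False and False = False
not P = not True = False
U xor not P = False xor False = False
(not V and (not R iff not S)) -> (U xor not P) = False -> False = True
So #3 is true.

2 of the 3 statements are true (#1, #3).

2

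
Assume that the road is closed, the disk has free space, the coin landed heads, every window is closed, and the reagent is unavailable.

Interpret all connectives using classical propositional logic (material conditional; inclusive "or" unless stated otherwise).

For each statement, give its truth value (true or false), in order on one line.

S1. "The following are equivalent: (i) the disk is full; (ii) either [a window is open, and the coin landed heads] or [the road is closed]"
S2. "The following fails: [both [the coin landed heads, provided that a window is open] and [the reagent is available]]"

Let R = "the disk is full" (False), L = "a window is open" (False), W = "the coin landed heads" (True), V = "the road is closed" (True), K = "the reagent is available" (False).

S1: Formalization: R iff ((L and W) or V)

L and W = False and True = False
(L and W) or V = False or True = True
R iff ((L and W) or V) = False iff True = False
Hence S1 is false.

S2: This is not ((L -> W) and K).

L -> W = False -> True = True
(L -> W) and K = True and False = False
not ((L -> W) and K) = not False = True
So S2 is true.

S1 false / S2 true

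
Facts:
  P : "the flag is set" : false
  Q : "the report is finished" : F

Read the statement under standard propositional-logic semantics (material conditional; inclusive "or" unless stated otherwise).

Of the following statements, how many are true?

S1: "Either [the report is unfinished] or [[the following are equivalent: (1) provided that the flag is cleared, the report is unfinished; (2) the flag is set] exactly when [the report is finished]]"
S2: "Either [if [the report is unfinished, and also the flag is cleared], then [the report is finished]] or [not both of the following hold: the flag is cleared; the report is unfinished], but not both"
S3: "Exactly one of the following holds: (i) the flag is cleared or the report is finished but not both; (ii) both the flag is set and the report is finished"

S1: Formalization: ¬Q ∨ (((¬P → ¬Q) ↔ P) ↔ Q)

¬Q = ¬F = T
¬P = ¬F = T
¬Q = ¬F = T
¬P → ¬Q = T → T = T
(¬P → ¬Q) ↔ P = T ↔ F = F
((¬P → ¬Q) ↔ P) ↔ Q = F ↔ F = T
¬Q ∨ (((¬P → ¬Q) ↔ P) ↔ Q) = T ∨ T = T
Thus S1 is true.

S2: This is ((¬Q ∧ ¬P) → Q) ⊕ (¬P ↑ ¬Q).

¬Q = ¬F = T
¬P = ¬F = T
¬Q ∧ ¬P = T ∧ T = T
(¬Q ∧ ¬P) → Q = T → F = F
¬P = ¬F = T
¬Q = ¬F = T
¬P ↑ ¬Q = T ↑ T = F
((¬Q ∧ ¬P) → Q) ⊕ (¬P ↑ ¬Q) = F ⊕ F = F
Hence S2 is false.

S3: This is (¬P ⊕ Q) ⊕ (P ∧ Q).

¬P = ¬F = T
¬P ⊕ Q = T ⊕ F = T
P ∧ Q = F ∧ F = F
(¬P ⊕ Q) ⊕ (P ∧ Q) = T ⊕ F = T
So S3 is true.

True statements: 2 (S1, S3).

2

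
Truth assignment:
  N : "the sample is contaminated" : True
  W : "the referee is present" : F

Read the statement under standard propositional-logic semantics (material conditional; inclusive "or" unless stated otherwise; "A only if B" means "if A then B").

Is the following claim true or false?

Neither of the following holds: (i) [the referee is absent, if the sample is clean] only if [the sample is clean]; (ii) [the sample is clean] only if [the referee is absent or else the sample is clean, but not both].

Values: N=True, W=False.
Formalization: ((not N -> not W) -> not N) nor (not N -> (not W xor not N))

not N = not True = False
not W = not False = True
not N -> not W = False -> True = True
not N = not True = False
(not N -> not W) -> not N = True -> False = False
not N = not True = False
not W = not False = True
not N = not True = False
not W xor not N = True xor False = True
not N -> (not W xor not N) = False -> True = True
((not N -> not W) -> not N) nor (not N -> (not W xor not N)) = False nor True = False

False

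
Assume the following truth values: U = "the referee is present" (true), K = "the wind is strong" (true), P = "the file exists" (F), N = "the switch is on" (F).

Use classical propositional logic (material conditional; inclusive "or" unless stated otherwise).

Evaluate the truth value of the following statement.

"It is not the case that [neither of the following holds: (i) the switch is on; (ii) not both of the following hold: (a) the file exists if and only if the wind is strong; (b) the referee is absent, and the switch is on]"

This is not (N nor ((P iff K) nand (not U and N))).

P iff K = False iff True = False
not U = not True = False
not U and N = False and False = False
(P iff K) nand (not U and N) = False nand False = True
N nor ((P iff K) nand (not U and N)) = False nor True = False
not (N nor ((P iff K) nand (not U and N))) = not False = True

True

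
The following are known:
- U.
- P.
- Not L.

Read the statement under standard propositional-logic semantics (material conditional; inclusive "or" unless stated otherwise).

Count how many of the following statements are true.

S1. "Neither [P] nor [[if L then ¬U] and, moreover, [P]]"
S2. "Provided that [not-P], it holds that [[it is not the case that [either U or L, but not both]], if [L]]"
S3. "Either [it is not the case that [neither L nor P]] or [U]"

2

S1: This is P nor ((L -> not U) and P).

not U = not True = False
L -> not U = False -> False = True
(L -> not U) and P = True and True = True
P nor ((L -> not U) and P) = True nor True = False
Hence S1 is false.

S2: This is not P -> (L -> not (U xor L)).

not P = not True = False
U xor L = True xor False = True
not (U xor L) = not True = False
L -> not (U xor L) = False -> False = True
not P -> (L -> not (U xor L)) = False -> True = True
Thus S2 is true.

S3: In symbols: not (L nor P) or U

L nor P = False nor True = False
not (L nor P) = not False = True
not (L nor P) or U = True or True = True
Thus S3 is true.

True statements: 2.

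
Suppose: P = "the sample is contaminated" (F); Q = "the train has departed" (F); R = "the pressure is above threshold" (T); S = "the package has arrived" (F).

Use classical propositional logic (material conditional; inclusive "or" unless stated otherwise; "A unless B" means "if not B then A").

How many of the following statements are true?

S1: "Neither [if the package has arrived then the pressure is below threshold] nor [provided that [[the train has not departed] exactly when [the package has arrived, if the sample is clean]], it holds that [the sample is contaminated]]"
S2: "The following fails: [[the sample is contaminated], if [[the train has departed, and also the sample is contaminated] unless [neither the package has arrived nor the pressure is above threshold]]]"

0

S1: In symbols: (S → ¬R) ↓ ((¬Q ↔ (¬P → S)) → P)

¬R = ¬T = F
S → ¬R = F → F = T
¬Q = ¬F = T
¬P = ¬F = T
¬P → S = T → F = F
¬Q ↔ (¬P → S) = T ↔ F = F
(¬Q ↔ (¬P → S)) → P = F → F = T
(S → ¬R) ↓ ((¬Q ↔ (¬P → S)) → P) = T ↓ T = F
Hence S1 is false.

S2: This is ¬(((Q ∧ P) ∨ (S ↓ R)) → P).

Q ∧ P = F ∧ F = F
S ↓ R = F ↓ T = F
(Q ∧ P) ∨ (S ↓ R) = F ∨ F = F
((Q ∧ P) ∨ (S ↓ R)) → P = F → F = T
¬(((Q ∧ P) ∨ (S ↓ R)) → P) = ¬T = F
Hence S2 is false.

0 of the 2 statements are true (none).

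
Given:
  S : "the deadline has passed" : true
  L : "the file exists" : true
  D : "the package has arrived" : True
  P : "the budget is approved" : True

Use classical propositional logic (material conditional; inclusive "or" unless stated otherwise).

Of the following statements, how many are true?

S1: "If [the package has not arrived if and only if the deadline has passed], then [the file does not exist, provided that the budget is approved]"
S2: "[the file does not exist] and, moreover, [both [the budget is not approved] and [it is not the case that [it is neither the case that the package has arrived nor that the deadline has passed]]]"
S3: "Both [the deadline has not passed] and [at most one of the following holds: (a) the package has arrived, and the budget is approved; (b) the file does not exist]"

S1: In symbols: (not D iff S) -> (P -> not L)

not D = not True = False
not D iff S = False iff True = False
not L = not True = False
P -> not L = True -> False = False
(not D iff S) -> (P -> not L) = False -> False = True
Hence S1 is true.

S2: This is not L and (not P and not (D nor S)).

not L = not True = False
not P = not True = False
D nor S = True nor True = False
not (D nor S) = not False = True
not P and not (D nor S) = False and True = False
not L and (not P and not (D nor S)) = False and False = False
Thus S2 is false.

S3: In symbols: not S and ((D and P) nand not L)

not S = not True = False
D and P = True and True = True
not L = not True = False
(D and P) nand not L = True nand False = True
not S and ((D and P) nand not L) = False and True = False
So S3 is false.

1 of the 3 statements is true.

1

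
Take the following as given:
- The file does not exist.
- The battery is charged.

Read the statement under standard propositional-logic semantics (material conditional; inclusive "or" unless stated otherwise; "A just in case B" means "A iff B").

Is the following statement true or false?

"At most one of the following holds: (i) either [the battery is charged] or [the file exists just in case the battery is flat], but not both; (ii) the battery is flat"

True.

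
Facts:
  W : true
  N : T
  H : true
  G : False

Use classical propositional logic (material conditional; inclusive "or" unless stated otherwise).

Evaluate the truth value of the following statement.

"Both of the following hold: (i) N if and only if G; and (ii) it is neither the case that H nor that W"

False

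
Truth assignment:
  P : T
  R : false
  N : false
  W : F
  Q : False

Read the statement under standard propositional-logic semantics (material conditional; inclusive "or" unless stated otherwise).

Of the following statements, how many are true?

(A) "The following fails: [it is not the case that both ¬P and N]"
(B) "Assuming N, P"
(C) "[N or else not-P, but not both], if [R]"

2

(A): Parsed as not (not P nand N)

not P = not True = False
not P nand N = False nand False = True
not (not P nand N) = not True = False
So (A) is false.

(B): Formalization: N -> P

N -> P = False -> True = True
Hence (B) is true.

(C): Formalization: R -> (N xor not P)

not P = not True = False
N xor not P = False xor False = False
R -> (N xor not P) = False -> False = True
So (C) is true.

2 of the 3 statements are true ((B), (C)).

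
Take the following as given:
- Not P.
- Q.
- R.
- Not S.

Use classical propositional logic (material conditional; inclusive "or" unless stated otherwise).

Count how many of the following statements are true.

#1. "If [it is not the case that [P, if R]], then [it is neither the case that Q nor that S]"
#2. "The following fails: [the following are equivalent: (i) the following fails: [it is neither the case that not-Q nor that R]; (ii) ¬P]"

#1: In symbols: ¬(R → P) → (Q ↓ S)

R → P = T → F = F
¬(R → P) = ¬F = T
Q ↓ S = T ↓ F = F
¬(R → P) → (Q ↓ S) = T → F = F
Hence #1 is false.

#2: Formalization: ¬(¬(¬Q ↓ R) ↔ ¬P)

¬Q = ¬T = F
¬Q ↓ R = F ↓ T = F
¬(¬Q ↓ R) = ¬F = T
¬P = ¬F = T
¬(¬Q ↓ R) ↔ ¬P = T ↔ T = T
¬(¬(¬Q ↓ R) ↔ ¬P) = ¬T = F
Thus #2 is false.

Count: 0.

0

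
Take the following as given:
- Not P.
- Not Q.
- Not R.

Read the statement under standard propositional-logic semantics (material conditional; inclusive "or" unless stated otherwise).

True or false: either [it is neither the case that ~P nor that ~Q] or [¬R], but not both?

true

This is (not P nor not Q) xor not R.

not P = not False = True
not Q = not False = True
not P nor not Q = True nor True = False
not R = not False = True
(not P nor not Q) xor not R = False xor True = True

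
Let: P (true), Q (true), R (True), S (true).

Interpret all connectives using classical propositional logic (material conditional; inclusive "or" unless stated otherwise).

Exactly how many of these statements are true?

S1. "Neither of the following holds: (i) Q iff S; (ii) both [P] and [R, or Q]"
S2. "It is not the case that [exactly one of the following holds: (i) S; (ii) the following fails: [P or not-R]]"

0

S1: Parsed as (Q iff S) nor (P and (R or Q))

Q iff S = True iff True = True
R or Q = True or True = True
P and (R or Q) = True and True = True
(Q iff S) nor (P and (R or Q)) = True nor True = False
Thus S1 is false.

S2: In symbols: not (S xor not (P or not R))

not R = not True = False
P or not R = True or False = True
not (P or not R) = not True = False
S xor not (P or not R) = True xor False = True
not (S xor not (P or not R)) = not True = False
So S2 is false.

0 of the 2 statements are true (none).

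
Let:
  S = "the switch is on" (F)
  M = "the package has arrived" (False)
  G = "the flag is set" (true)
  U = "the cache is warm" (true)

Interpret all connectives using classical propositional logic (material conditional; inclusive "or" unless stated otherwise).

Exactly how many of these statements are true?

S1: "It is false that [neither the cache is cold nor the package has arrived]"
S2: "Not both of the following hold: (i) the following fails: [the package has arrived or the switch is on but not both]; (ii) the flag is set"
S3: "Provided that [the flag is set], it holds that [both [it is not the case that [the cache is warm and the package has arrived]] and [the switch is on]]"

0

S1: In symbols: ~(~U nor M)

~U = ~T = F
~U nor M = F nor F = T
~(~U nor M) = ~T = F
So S1 is false.

S2: This is ~(M xor S) nand G.

M xor S = F xor F = F
~(M xor S) = ~F = T
~(M xor S) nand G = T nand T = F
Hence S2 is false.

S3: In symbols: G -> (~(U & M) & S)

U & M = T & F = F
~(U & M) = ~F = T
~(U & M) & S = T & F = F
G -> (~(U & M) & S) = T -> F = F
Thus S3 is false.

0 of the 3 statements are true (none).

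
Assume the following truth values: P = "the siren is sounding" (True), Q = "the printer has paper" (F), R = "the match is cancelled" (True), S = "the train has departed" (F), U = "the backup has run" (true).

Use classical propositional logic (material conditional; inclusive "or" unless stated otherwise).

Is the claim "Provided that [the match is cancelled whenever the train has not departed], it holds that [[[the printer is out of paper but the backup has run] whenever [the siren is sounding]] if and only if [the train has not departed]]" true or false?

The statement is true.

Formalization: (~S -> R) -> ((P -> (~Q & U)) <-> ~S)

~S = ~F = T
~S -> R = T -> T = T
~Q = ~F = T
~Q & U = T & T = T
P -> (~Q & U) = T -> T = T
~S = ~F = T
(P -> (~Q & U)) <-> ~S = T <-> T = T
(~S -> R) -> ((P -> (~Q & U)) <-> ~S) = T -> T = T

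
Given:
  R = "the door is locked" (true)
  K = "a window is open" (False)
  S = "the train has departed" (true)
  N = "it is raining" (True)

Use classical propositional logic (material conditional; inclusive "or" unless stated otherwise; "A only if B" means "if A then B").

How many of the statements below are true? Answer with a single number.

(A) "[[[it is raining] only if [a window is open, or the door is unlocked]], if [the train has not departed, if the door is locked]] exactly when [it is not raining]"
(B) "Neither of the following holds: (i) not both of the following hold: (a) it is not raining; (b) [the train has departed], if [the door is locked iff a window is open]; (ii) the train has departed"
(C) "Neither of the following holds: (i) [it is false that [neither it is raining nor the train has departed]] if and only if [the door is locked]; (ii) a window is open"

(A): In symbols: ((R -> ~S) -> (N -> (K | ~R))) <-> ~N

~S = ~T = F
R -> ~S = T -> F = F
~R = ~T = F
K | ~R = F | F = F
N -> (K | ~R) = T -> F = F
(R -> ~S) -> (N -> (K | ~R)) = F -> F = T
~N = ~T = F
((R -> ~S) -> (N -> (K | ~R))) <-> ~N = T <-> F = F
So (A) is false.

(B): Formalization: (~N nand ((R <-> K) -> S)) nor S

~N = ~T = F
R <-> K = T <-> F = F
(R <-> K) -> S = F -> T = T
~N nand ((R <-> K) -> S) = F nand T = T
(~N nand ((R <-> K) -> S)) nor S = T nor T = F
Thus (B) is false.

(C): This is (~(N nor S) <-> R) nor K.

N nor S = T nor T = F
~(N nor S) = ~F = T
~(N nor S) <-> R = T <-> T = T
(~(N nor S) <-> R) nor K = T nor F = F
Hence (C) is false.

Count: 0.

0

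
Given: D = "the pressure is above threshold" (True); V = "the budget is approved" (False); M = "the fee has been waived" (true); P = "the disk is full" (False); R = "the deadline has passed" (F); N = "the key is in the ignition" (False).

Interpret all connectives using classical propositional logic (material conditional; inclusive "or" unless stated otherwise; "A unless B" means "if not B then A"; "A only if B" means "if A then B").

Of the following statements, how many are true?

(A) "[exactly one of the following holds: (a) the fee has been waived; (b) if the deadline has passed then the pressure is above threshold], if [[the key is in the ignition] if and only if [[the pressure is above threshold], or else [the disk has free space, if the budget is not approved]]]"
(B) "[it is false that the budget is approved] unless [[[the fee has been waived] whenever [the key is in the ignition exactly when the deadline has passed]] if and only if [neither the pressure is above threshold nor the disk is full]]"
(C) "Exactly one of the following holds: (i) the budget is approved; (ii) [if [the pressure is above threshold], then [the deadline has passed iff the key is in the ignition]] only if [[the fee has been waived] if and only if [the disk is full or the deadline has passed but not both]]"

(A): Formalization: (N iff (D or (not V -> not P))) -> (M xor (R -> D))

not V = not False = True
not P = not False = True
not V -> not P = True -> True = True
D or (not V -> not P) = True or True = True
N iff (D or (not V -> not P)) = False iff True = False
R -> D = False -> True = True
M xor (R -> D) = True xor True = False
(N iff (D or (not V -> not P))) -> (M xor (R -> D)) = False -> False = True
Hence (A) is true.

(B): In symbols: not V or (((N iff R) -> M) iff (D nor P))

not V = not False = True
N iff R = False iff False = True
(N iff R) -> M = True -> True = True
D nor P = True nor False = False
((N iff R) -> M) iff (D nor P) = True iff False = False
not V or (((N iff R) -> M) iff (D nor P)) = True or False = True
Thus (B) is true.

(C): In symbols: V xor ((D -> (R iff N)) -> (M iff (P xor R)))

R iff N = False iff False = True
D -> (R iff N) = True -> True = True
P xor R = False xor False = False
M iff (P xor R) = True iff False = False
(D -> (R iff N)) -> (M iff (P xor R)) = True -> False = False
V xor ((D -> (R iff N)) -> (M iff (P xor R))) = False xor False = False
So (C) is false.

2 of the 3 statements are true.

2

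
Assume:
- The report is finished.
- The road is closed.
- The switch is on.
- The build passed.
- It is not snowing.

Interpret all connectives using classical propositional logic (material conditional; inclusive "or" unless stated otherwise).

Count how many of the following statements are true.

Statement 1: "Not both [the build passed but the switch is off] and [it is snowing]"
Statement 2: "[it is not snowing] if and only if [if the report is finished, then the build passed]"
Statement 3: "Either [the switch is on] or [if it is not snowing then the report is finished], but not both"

2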